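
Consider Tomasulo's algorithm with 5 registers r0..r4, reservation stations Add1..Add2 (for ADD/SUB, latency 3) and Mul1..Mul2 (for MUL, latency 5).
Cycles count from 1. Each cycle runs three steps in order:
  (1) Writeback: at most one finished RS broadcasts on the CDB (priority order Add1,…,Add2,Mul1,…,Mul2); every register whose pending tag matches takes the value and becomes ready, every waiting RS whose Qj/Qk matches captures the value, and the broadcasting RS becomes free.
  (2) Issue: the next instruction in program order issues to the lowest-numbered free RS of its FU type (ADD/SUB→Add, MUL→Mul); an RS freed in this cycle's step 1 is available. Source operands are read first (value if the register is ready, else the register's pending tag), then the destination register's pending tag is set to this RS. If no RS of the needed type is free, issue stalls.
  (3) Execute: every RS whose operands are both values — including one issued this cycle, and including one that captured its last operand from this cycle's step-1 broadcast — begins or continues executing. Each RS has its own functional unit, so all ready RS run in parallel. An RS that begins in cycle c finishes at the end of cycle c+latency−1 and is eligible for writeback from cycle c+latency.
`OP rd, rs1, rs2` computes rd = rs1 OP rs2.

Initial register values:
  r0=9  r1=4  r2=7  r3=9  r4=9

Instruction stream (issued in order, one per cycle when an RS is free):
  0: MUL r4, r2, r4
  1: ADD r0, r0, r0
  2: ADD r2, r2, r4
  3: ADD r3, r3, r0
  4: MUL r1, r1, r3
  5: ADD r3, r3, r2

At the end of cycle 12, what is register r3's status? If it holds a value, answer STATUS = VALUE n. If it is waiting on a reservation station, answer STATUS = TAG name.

  c1: issue MUL r4<-Mul1  regs: r0:9,r1:4,r2:7,r3:9,r4:Mul1
  c2: issue ADD r0<-Add1  regs: r0:Add1,r1:4,r2:7,r3:9,r4:Mul1
  c3: issue ADD r2<-Add2  regs: r0:Add1,r1:4,r2:Add2,r3:9,r4:Mul1
  c4: stall  regs: r0:Add1,r1:4,r2:Add2,r3:9,r4:Mul1
  c5: CDB Add1=18; issue ADD r3<-Add1  regs: r0:18,r1:4,r2:Add2,r3:Add1,r4:Mul1
  c6: CDB Mul1=63; issue MUL r1<-Mul1  regs: r0:18,r1:Mul1,r2:Add2,r3:Add1,r4:63
  c7: stall  regs: r0:18,r1:Mul1,r2:Add2,r3:Add1,r4:63
  c8: CDB Add1=27; issue ADD r3<-Add1  regs: r0:18,r1:Mul1,r2:Add2,r3:Add1,r4:63
  c9: CDB Add2=70  regs: r0:18,r1:Mul1,r2:70,r3:Add1,r4:63
  c10: -  regs: r0:18,r1:Mul1,r2:70,r3:Add1,r4:63
  c11: -  regs: r0:18,r1:Mul1,r2:70,r3:Add1,r4:63
  c12: CDB Add1=97  regs: r0:18,r1:Mul1,r2:70,r3:97,r4:63

STATUS = VALUE 97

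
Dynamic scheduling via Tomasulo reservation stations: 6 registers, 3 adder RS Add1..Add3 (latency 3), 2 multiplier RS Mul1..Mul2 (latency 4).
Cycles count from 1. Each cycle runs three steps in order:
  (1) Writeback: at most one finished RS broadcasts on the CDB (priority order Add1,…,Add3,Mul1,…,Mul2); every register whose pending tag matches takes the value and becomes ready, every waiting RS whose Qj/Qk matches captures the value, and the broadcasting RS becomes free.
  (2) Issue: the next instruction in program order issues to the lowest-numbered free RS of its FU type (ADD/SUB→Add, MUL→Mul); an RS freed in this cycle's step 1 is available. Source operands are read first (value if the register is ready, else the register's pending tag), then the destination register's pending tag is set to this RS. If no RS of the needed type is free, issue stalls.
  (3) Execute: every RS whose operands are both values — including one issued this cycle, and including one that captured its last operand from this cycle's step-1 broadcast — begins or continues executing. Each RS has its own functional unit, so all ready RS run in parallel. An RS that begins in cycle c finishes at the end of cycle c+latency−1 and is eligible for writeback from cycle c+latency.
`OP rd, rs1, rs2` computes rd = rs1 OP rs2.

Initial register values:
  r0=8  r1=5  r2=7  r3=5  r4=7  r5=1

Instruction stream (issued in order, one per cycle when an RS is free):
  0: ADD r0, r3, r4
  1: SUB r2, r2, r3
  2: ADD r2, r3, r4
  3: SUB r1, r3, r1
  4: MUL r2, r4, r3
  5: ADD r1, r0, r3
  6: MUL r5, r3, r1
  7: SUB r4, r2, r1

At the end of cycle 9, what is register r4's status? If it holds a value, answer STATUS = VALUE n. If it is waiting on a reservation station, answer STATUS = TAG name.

c1: issue ADD r0<-Add1 | r0:Add1,r1:5,r2:7,r3:5,r4:7,r5:1
c2: issue SUB r2<-Add2 | r0:Add1,r1:5,r2:Add2,r3:5,r4:7,r5:1
c3: issue ADD r2<-Add3 | r0:Add1,r1:5,r2:Add3,r3:5,r4:7,r5:1
c4: CDB Add1=12; issue SUB r1<-Add1 | r0:12,r1:Add1,r2:Add3,r3:5,r4:7,r5:1
c5: CDB Add2=2; issue MUL r2<-Mul1 | r0:12,r1:Add1,r2:Mul1,r3:5,r4:7,r5:1
c6: CDB Add3=12; issue ADD r1<-Add2 | r0:12,r1:Add2,r2:Mul1,r3:5,r4:7,r5:1
c7: CDB Add1=0; issue MUL r5<-Mul2 | r0:12,r1:Add2,r2:Mul1,r3:5,r4:7,r5:Mul2
c8: issue SUB r4<-Add1 | r0:12,r1:Add2,r2:Mul1,r3:5,r4:Add1,r5:Mul2
c9: CDB Add2=17 | r0:12,r1:17,r2:Mul1,r3:5,r4:Add1,r5:Mul2

STATUS = TAG Add1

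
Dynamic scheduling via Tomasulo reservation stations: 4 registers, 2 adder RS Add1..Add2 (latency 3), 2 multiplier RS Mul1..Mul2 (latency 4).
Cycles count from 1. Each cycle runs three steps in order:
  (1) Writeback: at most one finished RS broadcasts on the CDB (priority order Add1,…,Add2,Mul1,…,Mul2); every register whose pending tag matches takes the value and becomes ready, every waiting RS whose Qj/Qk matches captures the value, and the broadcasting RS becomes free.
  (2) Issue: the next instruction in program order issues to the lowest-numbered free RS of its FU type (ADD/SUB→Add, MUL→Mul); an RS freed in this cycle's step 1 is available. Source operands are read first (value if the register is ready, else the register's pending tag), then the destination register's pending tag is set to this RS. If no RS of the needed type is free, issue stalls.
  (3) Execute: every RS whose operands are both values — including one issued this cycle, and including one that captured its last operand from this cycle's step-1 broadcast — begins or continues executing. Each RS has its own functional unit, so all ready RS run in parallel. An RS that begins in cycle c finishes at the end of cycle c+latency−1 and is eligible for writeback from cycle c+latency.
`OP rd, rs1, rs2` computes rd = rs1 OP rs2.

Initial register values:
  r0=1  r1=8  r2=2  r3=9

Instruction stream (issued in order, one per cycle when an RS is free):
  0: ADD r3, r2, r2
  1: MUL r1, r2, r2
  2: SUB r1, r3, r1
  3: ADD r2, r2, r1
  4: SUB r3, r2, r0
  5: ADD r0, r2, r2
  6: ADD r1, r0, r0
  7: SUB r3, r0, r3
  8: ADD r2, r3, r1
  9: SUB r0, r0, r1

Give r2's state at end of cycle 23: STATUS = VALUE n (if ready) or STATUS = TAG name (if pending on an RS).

STATUS = VALUE 11

  c1: issue ADD r3<-Add1  regs: r0:1,r1:8,r2:2,r3:Add1
  c2: issue MUL r1<-Mul1  regs: r0:1,r1:Mul1,r2:2,r3:Add1
  c3: issue SUB r1<-Add2  regs: r0:1,r1:Add2,r2:2,r3:Add1
  c4: CDB Add1=4; issue ADD r2<-Add1  regs: r0:1,r1:Add2,r2:Add1,r3:4
  c5: stall  regs: r0:1,r1:Add2,r2:Add1,r3:4
  c6: CDB Mul1=4; stall  regs: r0:1,r1:Add2,r2:Add1,r3:4
  c7: stall  regs: r0:1,r1:Add2,r2:Add1,r3:4
  c8: stall  regs: r0:1,r1:Add2,r2:Add1,r3:4
  c9: CDB Add2=0; issue SUB r3<-Add2  regs: r0:1,r1:0,r2:Add1,r3:Add2
  c10: stall  regs: r0:1,r1:0,r2:Add1,r3:Add2
  c11: stall  regs: r0:1,r1:0,r2:Add1,r3:Add2
  c12: CDB Add1=2; issue ADD r0<-Add1  regs: r0:Add1,r1:0,r2:2,r3:Add2
  c13: stall  regs: r0:Add1,r1:0,r2:2,r3:Add2
  c14: stall  regs: r0:Add1,r1:0,r2:2,r3:Add2
  c15: CDB Add1=4; issue ADD r1<-Add1  regs: r0:4,r1:Add1,r2:2,r3:Add2
  c16: CDB Add2=1; issue SUB r3<-Add2  regs: r0:4,r1:Add1,r2:2,r3:Add2
  c17: stall  regs: r0:4,r1:Add1,r2:2,r3:Add2
  c18: CDB Add1=8; issue ADD r2<-Add1  regs: r0:4,r1:8,r2:Add1,r3:Add2
  c19: CDB Add2=3; issue SUB r0<-Add2  regs: r0:Add2,r1:8,r2:Add1,r3:3
  c20: -  regs: r0:Add2,r1:8,r2:Add1,r3:3
  c21: -  regs: r0:Add2,r1:8,r2:Add1,r3:3
  c22: CDB Add1=11  regs: r0:Add2,r1:8,r2:11,r3:3
  c23: CDB Add2=-4  regs: r0:-4,r1:8,r2:11,r3:3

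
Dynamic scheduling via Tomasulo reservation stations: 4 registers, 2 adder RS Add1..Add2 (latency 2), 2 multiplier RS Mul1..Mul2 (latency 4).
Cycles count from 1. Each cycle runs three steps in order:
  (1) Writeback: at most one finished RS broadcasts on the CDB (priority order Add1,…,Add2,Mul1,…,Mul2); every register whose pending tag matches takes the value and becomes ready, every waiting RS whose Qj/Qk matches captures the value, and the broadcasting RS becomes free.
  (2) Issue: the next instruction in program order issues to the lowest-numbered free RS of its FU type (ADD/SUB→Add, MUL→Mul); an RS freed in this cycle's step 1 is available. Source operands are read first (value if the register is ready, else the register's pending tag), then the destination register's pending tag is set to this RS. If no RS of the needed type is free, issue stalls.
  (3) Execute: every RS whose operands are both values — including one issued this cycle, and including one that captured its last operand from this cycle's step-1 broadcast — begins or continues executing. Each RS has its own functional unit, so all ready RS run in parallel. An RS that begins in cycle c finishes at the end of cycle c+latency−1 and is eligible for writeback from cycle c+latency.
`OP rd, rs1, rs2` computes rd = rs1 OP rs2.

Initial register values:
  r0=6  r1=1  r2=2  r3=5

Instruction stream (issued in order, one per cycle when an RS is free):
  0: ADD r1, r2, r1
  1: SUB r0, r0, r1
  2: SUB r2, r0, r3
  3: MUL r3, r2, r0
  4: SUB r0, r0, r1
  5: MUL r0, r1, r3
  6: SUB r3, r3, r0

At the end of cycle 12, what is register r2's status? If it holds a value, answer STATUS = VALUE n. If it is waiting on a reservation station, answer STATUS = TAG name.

STATUS = VALUE -2

cycle 1: issue ADD r1<-Add1 // r0:6,r1:Add1,r2:2,r3:5
cycle 2: issue SUB r0<-Add2 // r0:Add2,r1:Add1,r2:2,r3:5
cycle 3: CDB Add1=3; issue SUB r2<-Add1 // r0:Add2,r1:3,r2:Add1,r3:5
cycle 4: issue MUL r3<-Mul1 // r0:Add2,r1:3,r2:Add1,r3:Mul1
cycle 5: CDB Add2=3; issue SUB r0<-Add2 // r0:Add2,r1:3,r2:Add1,r3:Mul1
cycle 6: issue MUL r0<-Mul2 // r0:Mul2,r1:3,r2:Add1,r3:Mul1
cycle 7: CDB Add1=-2; issue SUB r3<-Add1 // r0:Mul2,r1:3,r2:-2,r3:Add1
cycle 8: CDB Add2=0 // r0:Mul2,r1:3,r2:-2,r3:Add1
cycle 9: - // r0:Mul2,r1:3,r2:-2,r3:Add1
cycle 10: - // r0:Mul2,r1:3,r2:-2,r3:Add1
cycle 11: CDB Mul1=-6 // r0:Mul2,r1:3,r2:-2,r3:Add1
cycle 12: - // r0:Mul2,r1:3,r2:-2,r3:Add1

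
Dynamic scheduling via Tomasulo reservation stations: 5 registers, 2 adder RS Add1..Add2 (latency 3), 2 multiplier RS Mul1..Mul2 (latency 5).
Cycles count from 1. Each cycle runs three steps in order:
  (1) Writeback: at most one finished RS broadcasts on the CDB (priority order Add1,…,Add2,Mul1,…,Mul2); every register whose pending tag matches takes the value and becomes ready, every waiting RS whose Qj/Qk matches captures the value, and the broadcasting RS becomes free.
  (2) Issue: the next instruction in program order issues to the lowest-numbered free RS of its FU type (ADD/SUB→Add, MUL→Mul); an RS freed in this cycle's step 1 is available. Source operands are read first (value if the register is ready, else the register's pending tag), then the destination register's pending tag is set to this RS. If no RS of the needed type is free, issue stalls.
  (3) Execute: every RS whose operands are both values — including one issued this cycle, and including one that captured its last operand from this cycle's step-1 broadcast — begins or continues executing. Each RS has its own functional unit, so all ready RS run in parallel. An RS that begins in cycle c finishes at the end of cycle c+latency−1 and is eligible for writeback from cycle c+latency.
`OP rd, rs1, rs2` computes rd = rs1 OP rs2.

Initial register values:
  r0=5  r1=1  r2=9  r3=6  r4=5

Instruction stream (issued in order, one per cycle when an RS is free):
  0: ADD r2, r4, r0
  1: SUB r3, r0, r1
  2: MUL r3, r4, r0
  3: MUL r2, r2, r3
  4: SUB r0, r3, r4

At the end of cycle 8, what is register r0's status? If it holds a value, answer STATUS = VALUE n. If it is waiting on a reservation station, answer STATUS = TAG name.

STATUS = TAG Add1

  c1: issue ADD r2<-Add1  regs: r0:5,r1:1,r2:Add1,r3:6,r4:5
  c2: issue SUB r3<-Add2  regs: r0:5,r1:1,r2:Add1,r3:Add2,r4:5
  c3: issue MUL r3<-Mul1  regs: r0:5,r1:1,r2:Add1,r3:Mul1,r4:5
  c4: CDB Add1=10; issue MUL r2<-Mul2  regs: r0:5,r1:1,r2:Mul2,r3:Mul1,r4:5
  c5: CDB Add2=4; issue SUB r0<-Add1  regs: r0:Add1,r1:1,r2:Mul2,r3:Mul1,r4:5
  c6: -  regs: r0:Add1,r1:1,r2:Mul2,r3:Mul1,r4:5
  c7: -  regs: r0:Add1,r1:1,r2:Mul2,r3:Mul1,r4:5
  c8: CDB Mul1=25  regs: r0:Add1,r1:1,r2:Mul2,r3:25,r4:5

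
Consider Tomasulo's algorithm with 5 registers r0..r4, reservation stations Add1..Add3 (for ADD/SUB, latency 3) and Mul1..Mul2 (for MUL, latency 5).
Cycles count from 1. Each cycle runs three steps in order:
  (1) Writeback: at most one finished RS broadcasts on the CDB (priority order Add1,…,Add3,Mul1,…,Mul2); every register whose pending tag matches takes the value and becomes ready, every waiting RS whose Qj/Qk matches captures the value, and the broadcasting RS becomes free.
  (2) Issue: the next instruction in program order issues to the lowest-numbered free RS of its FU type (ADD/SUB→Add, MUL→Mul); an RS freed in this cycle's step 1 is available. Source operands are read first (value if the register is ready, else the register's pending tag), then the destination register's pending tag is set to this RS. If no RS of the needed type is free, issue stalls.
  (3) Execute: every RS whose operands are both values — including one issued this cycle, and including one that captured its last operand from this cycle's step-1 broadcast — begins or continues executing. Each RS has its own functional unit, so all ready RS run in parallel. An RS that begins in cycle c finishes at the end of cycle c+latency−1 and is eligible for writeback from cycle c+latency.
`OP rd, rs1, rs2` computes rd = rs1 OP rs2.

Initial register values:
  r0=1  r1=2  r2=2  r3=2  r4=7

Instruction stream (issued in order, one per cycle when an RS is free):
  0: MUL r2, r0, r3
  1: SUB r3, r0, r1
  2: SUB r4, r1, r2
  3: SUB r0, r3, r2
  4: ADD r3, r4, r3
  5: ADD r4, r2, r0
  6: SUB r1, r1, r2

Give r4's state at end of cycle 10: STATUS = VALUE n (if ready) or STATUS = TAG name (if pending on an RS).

  c1: issue MUL r2<-Mul1  regs: r0:1,r1:2,r2:Mul1,r3:2,r4:7
  c2: issue SUB r3<-Add1  regs: r0:1,r1:2,r2:Mul1,r3:Add1,r4:7
  c3: issue SUB r4<-Add2  regs: r0:1,r1:2,r2:Mul1,r3:Add1,r4:Add2
  c4: issue SUB r0<-Add3  regs: r0:Add3,r1:2,r2:Mul1,r3:Add1,r4:Add2
  c5: CDB Add1=-1; issue ADD r3<-Add1  regs: r0:Add3,r1:2,r2:Mul1,r3:Add1,r4:Add2
  c6: CDB Mul1=2; stall  regs: r0:Add3,r1:2,r2:2,r3:Add1,r4:Add2
  c7: stall  regs: r0:Add3,r1:2,r2:2,r3:Add1,r4:Add2
  c8: stall  regs: r0:Add3,r1:2,r2:2,r3:Add1,r4:Add2
  c9: CDB Add2=0; issue ADD r4<-Add2  regs: r0:Add3,r1:2,r2:2,r3:Add1,r4:Add2
  c10: CDB Add3=-3; issue SUB r1<-Add3  regs: r0:-3,r1:Add3,r2:2,r3:Add1,r4:Add2

STATUS = TAG Add2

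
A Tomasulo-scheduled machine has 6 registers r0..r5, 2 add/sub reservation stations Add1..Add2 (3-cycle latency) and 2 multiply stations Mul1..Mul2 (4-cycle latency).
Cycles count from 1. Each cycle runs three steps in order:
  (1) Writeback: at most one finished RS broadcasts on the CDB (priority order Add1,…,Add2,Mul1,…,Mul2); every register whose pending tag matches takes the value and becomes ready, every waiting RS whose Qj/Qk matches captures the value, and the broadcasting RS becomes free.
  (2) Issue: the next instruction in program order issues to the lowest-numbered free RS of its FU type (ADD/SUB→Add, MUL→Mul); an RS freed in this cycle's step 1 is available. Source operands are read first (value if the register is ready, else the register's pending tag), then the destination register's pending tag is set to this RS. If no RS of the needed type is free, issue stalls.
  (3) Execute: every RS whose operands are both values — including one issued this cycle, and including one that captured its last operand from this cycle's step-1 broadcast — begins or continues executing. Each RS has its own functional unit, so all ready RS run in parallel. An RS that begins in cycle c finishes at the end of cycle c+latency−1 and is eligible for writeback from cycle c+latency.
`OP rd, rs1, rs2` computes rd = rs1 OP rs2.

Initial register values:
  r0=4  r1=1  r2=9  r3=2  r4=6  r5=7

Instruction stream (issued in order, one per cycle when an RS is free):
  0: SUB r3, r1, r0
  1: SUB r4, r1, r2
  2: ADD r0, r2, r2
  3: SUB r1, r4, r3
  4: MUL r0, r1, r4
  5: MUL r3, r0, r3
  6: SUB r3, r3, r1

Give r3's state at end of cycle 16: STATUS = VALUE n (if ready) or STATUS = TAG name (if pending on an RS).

  c1: issue SUB r3<-Add1  regs: r0:4,r1:1,r2:9,r3:Add1,r4:6,r5:7
  c2: issue SUB r4<-Add2  regs: r0:4,r1:1,r2:9,r3:Add1,r4:Add2,r5:7
  c3: stall  regs: r0:4,r1:1,r2:9,r3:Add1,r4:Add2,r5:7
  c4: CDB Add1=-3; issue ADD r0<-Add1  regs: r0:Add1,r1:1,r2:9,r3:-3,r4:Add2,r5:7
  c5: CDB Add2=-8; issue SUB r1<-Add2  regs: r0:Add1,r1:Add2,r2:9,r3:-3,r4:-8,r5:7
  c6: issue MUL r0<-Mul1  regs: r0:Mul1,r1:Add2,r2:9,r3:-3,r4:-8,r5:7
  c7: CDB Add1=18; issue MUL r3<-Mul2  regs: r0:Mul1,r1:Add2,r2:9,r3:Mul2,r4:-8,r5:7
  c8: CDB Add2=-5; issue SUB r3<-Add1  regs: r0:Mul1,r1:-5,r2:9,r3:Add1,r4:-8,r5:7
  c9: -  regs: r0:Mul1,r1:-5,r2:9,r3:Add1,r4:-8,r5:7
  c10: -  regs: r0:Mul1,r1:-5,r2:9,r3:Add1,r4:-8,r5:7
  c11: -  regs: r0:Mul1,r1:-5,r2:9,r3:Add1,r4:-8,r5:7
  c12: CDB Mul1=40  regs: r0:40,r1:-5,r2:9,r3:Add1,r4:-8,r5:7
  c13: -  regs: r0:40,r1:-5,r2:9,r3:Add1,r4:-8,r5:7
  c14: -  regs: r0:40,r1:-5,r2:9,r3:Add1,r4:-8,r5:7
  c15: -  regs: r0:40,r1:-5,r2:9,r3:Add1,r4:-8,r5:7
  c16: CDB Mul2=-120  regs: r0:40,r1:-5,r2:9,r3:Add1,r4:-8,r5:7

STATUS = TAG Add1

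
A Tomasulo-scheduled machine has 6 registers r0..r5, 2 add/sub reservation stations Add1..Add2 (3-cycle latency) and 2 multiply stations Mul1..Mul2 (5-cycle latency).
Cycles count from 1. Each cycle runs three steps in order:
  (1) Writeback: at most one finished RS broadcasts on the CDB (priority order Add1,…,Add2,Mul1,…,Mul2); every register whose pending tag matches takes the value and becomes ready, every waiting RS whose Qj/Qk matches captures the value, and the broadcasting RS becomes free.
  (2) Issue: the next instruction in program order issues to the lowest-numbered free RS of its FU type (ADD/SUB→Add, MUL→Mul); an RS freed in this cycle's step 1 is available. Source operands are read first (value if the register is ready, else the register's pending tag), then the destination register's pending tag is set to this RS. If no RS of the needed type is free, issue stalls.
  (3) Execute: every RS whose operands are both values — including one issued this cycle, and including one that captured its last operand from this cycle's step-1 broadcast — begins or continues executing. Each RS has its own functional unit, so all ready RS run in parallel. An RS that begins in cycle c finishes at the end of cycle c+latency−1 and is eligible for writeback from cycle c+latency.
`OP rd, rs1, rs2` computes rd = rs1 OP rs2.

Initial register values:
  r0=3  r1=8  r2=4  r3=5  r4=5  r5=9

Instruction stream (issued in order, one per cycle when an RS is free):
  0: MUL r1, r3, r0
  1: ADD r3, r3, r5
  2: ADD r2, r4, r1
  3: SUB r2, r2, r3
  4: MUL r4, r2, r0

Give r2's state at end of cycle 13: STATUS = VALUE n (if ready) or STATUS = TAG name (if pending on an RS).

STATUS = VALUE 6

c1: issue MUL r1<-Mul1 | r0:3,r1:Mul1,r2:4,r3:5,r4:5,r5:9
c2: issue ADD r3<-Add1 | r0:3,r1:Mul1,r2:4,r3:Add1,r4:5,r5:9
c3: issue ADD r2<-Add2 | r0:3,r1:Mul1,r2:Add2,r3:Add1,r4:5,r5:9
c4: stall | r0:3,r1:Mul1,r2:Add2,r3:Add1,r4:5,r5:9
c5: CDB Add1=14; issue SUB r2<-Add1 | r0:3,r1:Mul1,r2:Add1,r3:14,r4:5,r5:9
c6: CDB Mul1=15; issue MUL r4<-Mul1 | r0:3,r1:15,r2:Add1,r3:14,r4:Mul1,r5:9
c7: - | r0:3,r1:15,r2:Add1,r3:14,r4:Mul1,r5:9
c8: - | r0:3,r1:15,r2:Add1,r3:14,r4:Mul1,r5:9
c9: CDB Add2=20 | r0:3,r1:15,r2:Add1,r3:14,r4:Mul1,r5:9
c10: - | r0:3,r1:15,r2:Add1,r3:14,r4:Mul1,r5:9
c11: - | r0:3,r1:15,r2:Add1,r3:14,r4:Mul1,r5:9
c12: CDB Add1=6 | r0:3,r1:15,r2:6,r3:14,r4:Mul1,r5:9
c13: - | r0:3,r1:15,r2:6,r3:14,r4:Mul1,r5:9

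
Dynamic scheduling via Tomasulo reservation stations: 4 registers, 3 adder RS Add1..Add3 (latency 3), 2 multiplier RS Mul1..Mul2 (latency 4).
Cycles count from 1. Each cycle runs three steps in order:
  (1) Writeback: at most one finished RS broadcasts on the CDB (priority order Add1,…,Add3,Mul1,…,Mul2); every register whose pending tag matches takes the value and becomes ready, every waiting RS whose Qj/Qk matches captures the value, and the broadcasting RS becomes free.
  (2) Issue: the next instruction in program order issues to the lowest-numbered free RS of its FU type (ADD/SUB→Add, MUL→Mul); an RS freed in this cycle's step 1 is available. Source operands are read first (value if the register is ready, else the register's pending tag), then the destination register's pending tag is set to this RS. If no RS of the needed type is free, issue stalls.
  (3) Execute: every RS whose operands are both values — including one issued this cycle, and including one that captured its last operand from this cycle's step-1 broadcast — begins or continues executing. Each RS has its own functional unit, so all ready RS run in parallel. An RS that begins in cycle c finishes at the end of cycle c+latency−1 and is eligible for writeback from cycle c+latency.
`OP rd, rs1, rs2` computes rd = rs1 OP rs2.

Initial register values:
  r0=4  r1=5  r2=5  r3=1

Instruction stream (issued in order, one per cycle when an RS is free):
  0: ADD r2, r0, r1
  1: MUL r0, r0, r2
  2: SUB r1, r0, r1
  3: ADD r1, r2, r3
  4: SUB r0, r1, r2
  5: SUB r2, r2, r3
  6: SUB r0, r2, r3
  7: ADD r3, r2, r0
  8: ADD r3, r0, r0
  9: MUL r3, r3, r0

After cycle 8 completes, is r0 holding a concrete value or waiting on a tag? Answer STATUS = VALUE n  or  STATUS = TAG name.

cycle 1: issue ADD r2<-Add1 // r0:4,r1:5,r2:Add1,r3:1
cycle 2: issue MUL r0<-Mul1 // r0:Mul1,r1:5,r2:Add1,r3:1
cycle 3: issue SUB r1<-Add2 // r0:Mul1,r1:Add2,r2:Add1,r3:1
cycle 4: CDB Add1=9; issue ADD r1<-Add1 // r0:Mul1,r1:Add1,r2:9,r3:1
cycle 5: issue SUB r0<-Add3 // r0:Add3,r1:Add1,r2:9,r3:1
cycle 6: stall // r0:Add3,r1:Add1,r2:9,r3:1
cycle 7: CDB Add1=10; issue SUB r2<-Add1 // r0:Add3,r1:10,r2:Add1,r3:1
cycle 8: CDB Mul1=36; stall // r0:Add3,r1:10,r2:Add1,r3:1

STATUS = TAG Add3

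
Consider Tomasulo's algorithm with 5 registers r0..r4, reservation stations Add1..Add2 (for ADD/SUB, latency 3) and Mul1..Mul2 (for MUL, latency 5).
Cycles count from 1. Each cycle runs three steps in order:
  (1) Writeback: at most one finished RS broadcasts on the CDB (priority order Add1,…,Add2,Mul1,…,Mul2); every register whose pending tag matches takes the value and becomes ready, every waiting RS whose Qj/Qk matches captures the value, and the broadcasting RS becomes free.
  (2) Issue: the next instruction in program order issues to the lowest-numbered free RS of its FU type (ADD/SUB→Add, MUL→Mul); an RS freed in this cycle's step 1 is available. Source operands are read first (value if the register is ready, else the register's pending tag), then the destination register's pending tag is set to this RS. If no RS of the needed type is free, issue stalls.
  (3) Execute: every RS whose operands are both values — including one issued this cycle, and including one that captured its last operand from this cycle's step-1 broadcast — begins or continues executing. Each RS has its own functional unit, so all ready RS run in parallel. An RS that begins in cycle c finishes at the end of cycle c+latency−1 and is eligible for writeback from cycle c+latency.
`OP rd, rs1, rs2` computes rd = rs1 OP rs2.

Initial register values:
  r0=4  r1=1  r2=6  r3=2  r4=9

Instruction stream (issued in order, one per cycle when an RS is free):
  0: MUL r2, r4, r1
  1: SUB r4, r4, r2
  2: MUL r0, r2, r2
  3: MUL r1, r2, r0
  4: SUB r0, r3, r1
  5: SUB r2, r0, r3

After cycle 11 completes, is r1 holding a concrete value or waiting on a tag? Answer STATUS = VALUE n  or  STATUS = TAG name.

STATUS = TAG Mul1

  c1: issue MUL r2<-Mul1  regs: r0:4,r1:1,r2:Mul1,r3:2,r4:9
  c2: issue SUB r4<-Add1  regs: r0:4,r1:1,r2:Mul1,r3:2,r4:Add1
  c3: issue MUL r0<-Mul2  regs: r0:Mul2,r1:1,r2:Mul1,r3:2,r4:Add1
  c4: stall  regs: r0:Mul2,r1:1,r2:Mul1,r3:2,r4:Add1
  c5: stall  regs: r0:Mul2,r1:1,r2:Mul1,r3:2,r4:Add1
  c6: CDB Mul1=9; issue MUL r1<-Mul1  regs: r0:Mul2,r1:Mul1,r2:9,r3:2,r4:Add1
  c7: issue SUB r0<-Add2  regs: r0:Add2,r1:Mul1,r2:9,r3:2,r4:Add1
  c8: stall  regs: r0:Add2,r1:Mul1,r2:9,r3:2,r4:Add1
  c9: CDB Add1=0; issue SUB r2<-Add1  regs: r0:Add2,r1:Mul1,r2:Add1,r3:2,r4:0
  c10: -  regs: r0:Add2,r1:Mul1,r2:Add1,r3:2,r4:0
  c11: CDB Mul2=81  regs: r0:Add2,r1:Mul1,r2:Add1,r3:2,r4:0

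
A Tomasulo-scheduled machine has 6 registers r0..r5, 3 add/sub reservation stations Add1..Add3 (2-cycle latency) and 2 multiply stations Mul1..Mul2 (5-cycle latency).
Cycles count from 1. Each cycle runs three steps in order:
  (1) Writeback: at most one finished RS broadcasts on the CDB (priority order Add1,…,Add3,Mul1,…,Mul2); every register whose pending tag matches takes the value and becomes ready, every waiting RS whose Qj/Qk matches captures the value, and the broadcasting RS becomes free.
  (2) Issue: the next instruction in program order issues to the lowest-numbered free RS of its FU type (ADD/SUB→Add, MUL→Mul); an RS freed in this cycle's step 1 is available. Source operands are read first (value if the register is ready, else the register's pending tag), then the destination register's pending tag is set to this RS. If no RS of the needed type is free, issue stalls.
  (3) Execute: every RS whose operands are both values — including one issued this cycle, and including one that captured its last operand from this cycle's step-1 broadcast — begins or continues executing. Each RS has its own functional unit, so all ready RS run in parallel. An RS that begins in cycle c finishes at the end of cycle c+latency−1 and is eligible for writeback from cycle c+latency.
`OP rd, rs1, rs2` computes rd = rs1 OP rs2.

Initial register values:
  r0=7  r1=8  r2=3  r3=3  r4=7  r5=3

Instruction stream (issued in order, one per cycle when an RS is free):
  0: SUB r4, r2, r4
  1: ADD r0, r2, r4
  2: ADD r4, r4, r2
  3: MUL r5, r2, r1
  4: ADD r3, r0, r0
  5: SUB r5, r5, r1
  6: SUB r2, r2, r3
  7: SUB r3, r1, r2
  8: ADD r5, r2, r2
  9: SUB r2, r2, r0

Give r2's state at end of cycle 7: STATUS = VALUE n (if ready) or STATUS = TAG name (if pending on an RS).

  c1: issue SUB r4<-Add1  regs: r0:7,r1:8,r2:3,r3:3,r4:Add1,r5:3
  c2: issue ADD r0<-Add2  regs: r0:Add2,r1:8,r2:3,r3:3,r4:Add1,r5:3
  c3: CDB Add1=-4; issue ADD r4<-Add1  regs: r0:Add2,r1:8,r2:3,r3:3,r4:Add1,r5:3
  c4: issue MUL r5<-Mul1  regs: r0:Add2,r1:8,r2:3,r3:3,r4:Add1,r5:Mul1
  c5: CDB Add1=-1; issue ADD r3<-Add1  regs: r0:Add2,r1:8,r2:3,r3:Add1,r4:-1,r5:Mul1
  c6: CDB Add2=-1; issue SUB r5<-Add2  regs: r0:-1,r1:8,r2:3,r3:Add1,r4:-1,r5:Add2
  c7: issue SUB r2<-Add3  regs: r0:-1,r1:8,r2:Add3,r3:Add1,r4:-1,r5:Add2

STATUS = TAG Add3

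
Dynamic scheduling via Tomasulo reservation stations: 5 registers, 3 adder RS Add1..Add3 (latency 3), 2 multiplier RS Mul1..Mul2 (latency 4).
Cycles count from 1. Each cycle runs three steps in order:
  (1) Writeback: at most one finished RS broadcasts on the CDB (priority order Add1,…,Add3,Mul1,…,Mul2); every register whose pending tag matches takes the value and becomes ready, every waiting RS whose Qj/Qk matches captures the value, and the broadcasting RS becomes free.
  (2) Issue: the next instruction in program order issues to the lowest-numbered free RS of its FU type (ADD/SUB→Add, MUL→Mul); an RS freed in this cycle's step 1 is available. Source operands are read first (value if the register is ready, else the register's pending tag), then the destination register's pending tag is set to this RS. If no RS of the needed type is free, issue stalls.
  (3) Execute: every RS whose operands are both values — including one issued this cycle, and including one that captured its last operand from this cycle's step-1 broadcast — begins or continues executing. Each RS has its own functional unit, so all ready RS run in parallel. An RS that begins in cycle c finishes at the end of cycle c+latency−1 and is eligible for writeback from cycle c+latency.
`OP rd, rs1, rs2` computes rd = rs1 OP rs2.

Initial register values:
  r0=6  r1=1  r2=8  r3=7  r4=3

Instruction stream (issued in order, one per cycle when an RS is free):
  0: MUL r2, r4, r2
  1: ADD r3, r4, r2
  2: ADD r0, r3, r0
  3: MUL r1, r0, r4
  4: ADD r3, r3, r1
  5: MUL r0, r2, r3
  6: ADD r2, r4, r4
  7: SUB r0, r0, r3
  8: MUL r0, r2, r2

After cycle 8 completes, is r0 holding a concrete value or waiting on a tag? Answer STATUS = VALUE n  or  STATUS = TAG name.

STATUS = TAG Mul1

  c1: issue MUL r2<-Mul1  regs: r0:6,r1:1,r2:Mul1,r3:7,r4:3
  c2: issue ADD r3<-Add1  regs: r0:6,r1:1,r2:Mul1,r3:Add1,r4:3
  c3: issue ADD r0<-Add2  regs: r0:Add2,r1:1,r2:Mul1,r3:Add1,r4:3
  c4: issue MUL r1<-Mul2  regs: r0:Add2,r1:Mul2,r2:Mul1,r3:Add1,r4:3
  c5: CDB Mul1=24; issue ADD r3<-Add3  regs: r0:Add2,r1:Mul2,r2:24,r3:Add3,r4:3
  c6: issue MUL r0<-Mul1  regs: r0:Mul1,r1:Mul2,r2:24,r3:Add3,r4:3
  c7: stall  regs: r0:Mul1,r1:Mul2,r2:24,r3:Add3,r4:3
  c8: CDB Add1=27; issue ADD r2<-Add1  regs: r0:Mul1,r1:Mul2,r2:Add1,r3:Add3,r4:3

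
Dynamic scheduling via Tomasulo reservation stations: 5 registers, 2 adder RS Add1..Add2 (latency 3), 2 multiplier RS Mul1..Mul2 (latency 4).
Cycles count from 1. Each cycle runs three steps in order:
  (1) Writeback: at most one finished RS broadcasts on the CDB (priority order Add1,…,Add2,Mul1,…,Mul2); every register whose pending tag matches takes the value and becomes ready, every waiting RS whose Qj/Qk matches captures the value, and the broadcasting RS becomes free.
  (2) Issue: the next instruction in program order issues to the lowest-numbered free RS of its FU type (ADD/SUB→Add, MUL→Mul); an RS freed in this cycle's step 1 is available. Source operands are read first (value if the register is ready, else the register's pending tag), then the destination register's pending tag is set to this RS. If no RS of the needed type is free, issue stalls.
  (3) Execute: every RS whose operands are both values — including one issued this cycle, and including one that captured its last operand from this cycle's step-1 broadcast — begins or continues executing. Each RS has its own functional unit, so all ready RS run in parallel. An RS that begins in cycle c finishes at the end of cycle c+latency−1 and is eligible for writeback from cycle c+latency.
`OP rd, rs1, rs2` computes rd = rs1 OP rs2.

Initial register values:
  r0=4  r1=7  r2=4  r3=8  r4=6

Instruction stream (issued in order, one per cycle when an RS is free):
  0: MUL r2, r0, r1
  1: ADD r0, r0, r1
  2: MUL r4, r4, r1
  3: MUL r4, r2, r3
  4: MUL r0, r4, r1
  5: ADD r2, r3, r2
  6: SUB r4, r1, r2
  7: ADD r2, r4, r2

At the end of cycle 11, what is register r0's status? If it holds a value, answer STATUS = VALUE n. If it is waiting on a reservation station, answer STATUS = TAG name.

c1: issue MUL r2<-Mul1 | r0:4,r1:7,r2:Mul1,r3:8,r4:6
c2: issue ADD r0<-Add1 | r0:Add1,r1:7,r2:Mul1,r3:8,r4:6
c3: issue MUL r4<-Mul2 | r0:Add1,r1:7,r2:Mul1,r3:8,r4:Mul2
c4: stall | r0:Add1,r1:7,r2:Mul1,r3:8,r4:Mul2
c5: CDB Add1=11; stall | r0:11,r1:7,r2:Mul1,r3:8,r4:Mul2
c6: CDB Mul1=28; issue MUL r4<-Mul1 | r0:11,r1:7,r2:28,r3:8,r4:Mul1
c7: CDB Mul2=42; issue MUL r0<-Mul2 | r0:Mul2,r1:7,r2:28,r3:8,r4:Mul1
c8: issue ADD r2<-Add1 | r0:Mul2,r1:7,r2:Add1,r3:8,r4:Mul1
c9: issue SUB r4<-Add2 | r0:Mul2,r1:7,r2:Add1,r3:8,r4:Add2
c10: CDB Mul1=224; stall | r0:Mul2,r1:7,r2:Add1,r3:8,r4:Add2
c11: CDB Add1=36; issue ADD r2<-Add1 | r0:Mul2,r1:7,r2:Add1,r3:8,r4:Add2

STATUS = TAG Mul2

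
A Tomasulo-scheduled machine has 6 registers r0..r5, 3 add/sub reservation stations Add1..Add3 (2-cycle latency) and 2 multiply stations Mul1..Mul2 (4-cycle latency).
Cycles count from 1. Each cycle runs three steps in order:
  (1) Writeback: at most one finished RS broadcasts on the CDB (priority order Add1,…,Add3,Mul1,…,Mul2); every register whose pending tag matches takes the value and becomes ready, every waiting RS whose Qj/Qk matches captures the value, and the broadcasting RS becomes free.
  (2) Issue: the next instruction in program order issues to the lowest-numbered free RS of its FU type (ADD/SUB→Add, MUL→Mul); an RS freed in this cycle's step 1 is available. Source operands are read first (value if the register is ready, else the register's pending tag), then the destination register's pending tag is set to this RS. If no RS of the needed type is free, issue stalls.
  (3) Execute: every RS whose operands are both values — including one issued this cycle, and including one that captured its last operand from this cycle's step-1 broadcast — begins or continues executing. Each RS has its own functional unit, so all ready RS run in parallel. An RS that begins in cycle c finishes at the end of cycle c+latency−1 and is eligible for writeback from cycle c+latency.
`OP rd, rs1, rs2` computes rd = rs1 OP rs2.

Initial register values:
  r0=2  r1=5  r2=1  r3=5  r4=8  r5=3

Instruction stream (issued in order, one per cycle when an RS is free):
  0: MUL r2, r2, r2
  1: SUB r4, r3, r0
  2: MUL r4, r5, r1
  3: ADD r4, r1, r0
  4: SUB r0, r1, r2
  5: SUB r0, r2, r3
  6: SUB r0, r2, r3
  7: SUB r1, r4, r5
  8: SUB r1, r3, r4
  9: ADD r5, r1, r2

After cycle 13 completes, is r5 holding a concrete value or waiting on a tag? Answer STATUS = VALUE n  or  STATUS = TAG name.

cycle 1: issue MUL r2<-Mul1 // r0:2,r1:5,r2:Mul1,r3:5,r4:8,r5:3
cycle 2: issue SUB r4<-Add1 // r0:2,r1:5,r2:Mul1,r3:5,r4:Add1,r5:3
cycle 3: issue MUL r4<-Mul2 // r0:2,r1:5,r2:Mul1,r3:5,r4:Mul2,r5:3
cycle 4: CDB Add1=3; issue ADD r4<-Add1 // r0:2,r1:5,r2:Mul1,r3:5,r4:Add1,r5:3
cycle 5: CDB Mul1=1; issue SUB r0<-Add2 // r0:Add2,r1:5,r2:1,r3:5,r4:Add1,r5:3
cycle 6: CDB Add1=7; issue SUB r0<-Add1 // r0:Add1,r1:5,r2:1,r3:5,r4:7,r5:3
cycle 7: CDB Add2=4; issue SUB r0<-Add2 // r0:Add2,r1:5,r2:1,r3:5,r4:7,r5:3
cycle 8: CDB Add1=-4; issue SUB r1<-Add1 // r0:Add2,r1:Add1,r2:1,r3:5,r4:7,r5:3
cycle 9: CDB Add2=-4; issue SUB r1<-Add2 // r0:-4,r1:Add2,r2:1,r3:5,r4:7,r5:3
cycle 10: CDB Add1=4; issue ADD r5<-Add1 // r0:-4,r1:Add2,r2:1,r3:5,r4:7,r5:Add1
cycle 11: CDB Add2=-2 // r0:-4,r1:-2,r2:1,r3:5,r4:7,r5:Add1
cycle 12: CDB Mul2=15 // r0:-4,r1:-2,r2:1,r3:5,r4:7,r5:Add1
cycle 13: CDB Add1=-1 // r0:-4,r1:-2,r2:1,r3:5,r4:7,r5:-1

STATUS = VALUE -1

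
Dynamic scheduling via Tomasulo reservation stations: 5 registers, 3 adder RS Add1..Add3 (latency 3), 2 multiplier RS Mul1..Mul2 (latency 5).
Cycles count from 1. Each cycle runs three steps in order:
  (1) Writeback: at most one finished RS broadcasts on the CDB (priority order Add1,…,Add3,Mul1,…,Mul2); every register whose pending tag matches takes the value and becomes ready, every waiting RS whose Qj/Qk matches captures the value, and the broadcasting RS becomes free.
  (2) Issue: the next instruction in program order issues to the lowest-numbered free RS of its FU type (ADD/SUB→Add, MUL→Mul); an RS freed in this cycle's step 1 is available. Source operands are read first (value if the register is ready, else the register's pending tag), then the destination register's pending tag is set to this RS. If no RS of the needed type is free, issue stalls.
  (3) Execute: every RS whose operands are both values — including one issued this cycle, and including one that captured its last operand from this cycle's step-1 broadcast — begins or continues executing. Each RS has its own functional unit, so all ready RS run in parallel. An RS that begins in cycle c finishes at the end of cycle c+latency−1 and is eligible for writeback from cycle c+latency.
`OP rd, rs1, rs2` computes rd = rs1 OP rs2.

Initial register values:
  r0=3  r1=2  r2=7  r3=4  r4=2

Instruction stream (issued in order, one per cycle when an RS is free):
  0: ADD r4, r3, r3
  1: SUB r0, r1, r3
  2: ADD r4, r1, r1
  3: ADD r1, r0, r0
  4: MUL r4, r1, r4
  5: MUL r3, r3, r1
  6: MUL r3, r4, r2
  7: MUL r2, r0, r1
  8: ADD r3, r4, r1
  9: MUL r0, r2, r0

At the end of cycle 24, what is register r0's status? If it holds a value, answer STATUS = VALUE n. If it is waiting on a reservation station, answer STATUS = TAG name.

cycle 1: issue ADD r4<-Add1 // r0:3,r1:2,r2:7,r3:4,r4:Add1
cycle 2: issue SUB r0<-Add2 // r0:Add2,r1:2,r2:7,r3:4,r4:Add1
cycle 3: issue ADD r4<-Add3 // r0:Add2,r1:2,r2:7,r3:4,r4:Add3
cycle 4: CDB Add1=8; issue ADD r1<-Add1 // r0:Add2,r1:Add1,r2:7,r3:4,r4:Add3
cycle 5: CDB Add2=-2; issue MUL r4<-Mul1 // r0:-2,r1:Add1,r2:7,r3:4,r4:Mul1
cycle 6: CDB Add3=4; issue MUL r3<-Mul2 // r0:-2,r1:Add1,r2:7,r3:Mul2,r4:Mul1
cycle 7: stall // r0:-2,r1:Add1,r2:7,r3:Mul2,r4:Mul1
cycle 8: CDB Add1=-4; stall // r0:-2,r1:-4,r2:7,r3:Mul2,r4:Mul1
cycle 9: stall // r0:-2,r1:-4,r2:7,r3:Mul2,r4:Mul1
cycle 10: stall // r0:-2,r1:-4,r2:7,r3:Mul2,r4:Mul1
cycle 11: stall // r0:-2,r1:-4,r2:7,r3:Mul2,r4:Mul1
cycle 12: stall // r0:-2,r1:-4,r2:7,r3:Mul2,r4:Mul1
cycle 13: CDB Mul1=-16; issue MUL r3<-Mul1 // r0:-2,r1:-4,r2:7,r3:Mul1,r4:-16
cycle 14: CDB Mul2=-16; issue MUL r2<-Mul2 // r0:-2,r1:-4,r2:Mul2,r3:Mul1,r4:-16
cycle 15: issue ADD r3<-Add1 // r0:-2,r1:-4,r2:Mul2,r3:Add1,r4:-16
cycle 16: stall // r0:-2,r1:-4,r2:Mul2,r3:Add1,r4:-16
cycle 17: stall // r0:-2,r1:-4,r2:Mul2,r3:Add1,r4:-16
cycle 18: CDB Add1=-20; stall // r0:-2,r1:-4,r2:Mul2,r3:-20,r4:-16
cycle 19: CDB Mul1=-112; issue MUL r0<-Mul1 // r0:Mul1,r1:-4,r2:Mul2,r3:-20,r4:-16
cycle 20: CDB Mul2=8 // r0:Mul1,r1:-4,r2:8,r3:-20,r4:-16
cycle 21: - // r0:Mul1,r1:-4,r2:8,r3:-20,r4:-16
cycle 22: - // r0:Mul1,r1:-4,r2:8,r3:-20,r4:-16
cycle 23: - // r0:Mul1,r1:-4,r2:8,r3:-20,r4:-16
cycle 24: - // r0:Mul1,r1:-4,r2:8,r3:-20,r4:-16

STATUS = TAG Mul1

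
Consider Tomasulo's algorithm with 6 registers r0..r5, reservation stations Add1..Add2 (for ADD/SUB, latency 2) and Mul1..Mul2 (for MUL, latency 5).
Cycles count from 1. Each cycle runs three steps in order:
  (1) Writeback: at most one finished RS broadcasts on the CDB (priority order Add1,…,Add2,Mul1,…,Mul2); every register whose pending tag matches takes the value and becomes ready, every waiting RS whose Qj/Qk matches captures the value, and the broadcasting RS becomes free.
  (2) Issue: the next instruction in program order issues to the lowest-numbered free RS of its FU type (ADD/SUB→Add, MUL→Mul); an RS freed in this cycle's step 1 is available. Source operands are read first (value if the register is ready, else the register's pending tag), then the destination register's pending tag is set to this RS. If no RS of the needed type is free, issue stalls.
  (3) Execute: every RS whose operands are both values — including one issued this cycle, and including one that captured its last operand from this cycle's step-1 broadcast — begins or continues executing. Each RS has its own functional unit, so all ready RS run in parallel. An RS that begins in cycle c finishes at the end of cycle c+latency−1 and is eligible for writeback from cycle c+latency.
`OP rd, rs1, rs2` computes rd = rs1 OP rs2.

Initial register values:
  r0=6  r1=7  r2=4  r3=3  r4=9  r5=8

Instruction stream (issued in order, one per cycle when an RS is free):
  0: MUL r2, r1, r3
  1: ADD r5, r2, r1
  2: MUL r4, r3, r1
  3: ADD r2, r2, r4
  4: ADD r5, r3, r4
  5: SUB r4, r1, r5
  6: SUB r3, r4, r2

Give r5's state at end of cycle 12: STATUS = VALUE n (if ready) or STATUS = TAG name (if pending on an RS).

STATUS = VALUE 24

cycle 1: issue MUL r2<-Mul1 // r0:6,r1:7,r2:Mul1,r3:3,r4:9,r5:8
cycle 2: issue ADD r5<-Add1 // r0:6,r1:7,r2:Mul1,r3:3,r4:9,r5:Add1
cycle 3: issue MUL r4<-Mul2 // r0:6,r1:7,r2:Mul1,r3:3,r4:Mul2,r5:Add1
cycle 4: issue ADD r2<-Add2 // r0:6,r1:7,r2:Add2,r3:3,r4:Mul2,r5:Add1
cycle 5: stall // r0:6,r1:7,r2:Add2,r3:3,r4:Mul2,r5:Add1
cycle 6: CDB Mul1=21; stall // r0:6,r1:7,r2:Add2,r3:3,r4:Mul2,r5:Add1
cycle 7: stall // r0:6,r1:7,r2:Add2,r3:3,r4:Mul2,r5:Add1
cycle 8: CDB Add1=28; issue ADD r5<-Add1 // r0:6,r1:7,r2:Add2,r3:3,r4:Mul2,r5:Add1
cycle 9: CDB Mul2=21; stall // r0:6,r1:7,r2:Add2,r3:3,r4:21,r5:Add1
cycle 10: stall // r0:6,r1:7,r2:Add2,r3:3,r4:21,r5:Add1
cycle 11: CDB Add1=24; issue SUB r4<-Add1 // r0:6,r1:7,r2:Add2,r3:3,r4:Add1,r5:24
cycle 12: CDB Add2=42; issue SUB r3<-Add2 // r0:6,r1:7,r2:42,r3:Add2,r4:Add1,r5:24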